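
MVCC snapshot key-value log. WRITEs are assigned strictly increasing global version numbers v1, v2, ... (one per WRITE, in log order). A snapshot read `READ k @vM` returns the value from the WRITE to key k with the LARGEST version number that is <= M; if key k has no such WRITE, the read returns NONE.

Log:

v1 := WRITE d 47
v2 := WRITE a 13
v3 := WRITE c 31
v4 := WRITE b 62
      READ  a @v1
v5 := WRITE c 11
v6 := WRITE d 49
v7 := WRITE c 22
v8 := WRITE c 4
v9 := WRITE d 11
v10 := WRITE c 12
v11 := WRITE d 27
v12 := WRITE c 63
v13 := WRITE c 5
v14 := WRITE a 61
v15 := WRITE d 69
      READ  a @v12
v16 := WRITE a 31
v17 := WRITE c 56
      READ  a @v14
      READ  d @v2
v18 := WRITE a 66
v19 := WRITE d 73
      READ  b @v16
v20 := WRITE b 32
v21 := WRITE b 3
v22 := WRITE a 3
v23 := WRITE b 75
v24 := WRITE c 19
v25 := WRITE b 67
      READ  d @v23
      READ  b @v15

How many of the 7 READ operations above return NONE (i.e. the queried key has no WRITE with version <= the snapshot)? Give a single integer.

v1: WRITE d=47  (d history now [(1, 47)])
v2: WRITE a=13  (a history now [(2, 13)])
v3: WRITE c=31  (c history now [(3, 31)])
v4: WRITE b=62  (b history now [(4, 62)])
READ a @v1: history=[(2, 13)] -> no version <= 1 -> NONE
v5: WRITE c=11  (c history now [(3, 31), (5, 11)])
v6: WRITE d=49  (d history now [(1, 47), (6, 49)])
v7: WRITE c=22  (c history now [(3, 31), (5, 11), (7, 22)])
v8: WRITE c=4  (c history now [(3, 31), (5, 11), (7, 22), (8, 4)])
v9: WRITE d=11  (d history now [(1, 47), (6, 49), (9, 11)])
v10: WRITE c=12  (c history now [(3, 31), (5, 11), (7, 22), (8, 4), (10, 12)])
v11: WRITE d=27  (d history now [(1, 47), (6, 49), (9, 11), (11, 27)])
v12: WRITE c=63  (c history now [(3, 31), (5, 11), (7, 22), (8, 4), (10, 12), (12, 63)])
v13: WRITE c=5  (c history now [(3, 31), (5, 11), (7, 22), (8, 4), (10, 12), (12, 63), (13, 5)])
v14: WRITE a=61  (a history now [(2, 13), (14, 61)])
v15: WRITE d=69  (d history now [(1, 47), (6, 49), (9, 11), (11, 27), (15, 69)])
READ a @v12: history=[(2, 13), (14, 61)] -> pick v2 -> 13
v16: WRITE a=31  (a history now [(2, 13), (14, 61), (16, 31)])
v17: WRITE c=56  (c history now [(3, 31), (5, 11), (7, 22), (8, 4), (10, 12), (12, 63), (13, 5), (17, 56)])
READ a @v14: history=[(2, 13), (14, 61), (16, 31)] -> pick v14 -> 61
READ d @v2: history=[(1, 47), (6, 49), (9, 11), (11, 27), (15, 69)] -> pick v1 -> 47
v18: WRITE a=66  (a history now [(2, 13), (14, 61), (16, 31), (18, 66)])
v19: WRITE d=73  (d history now [(1, 47), (6, 49), (9, 11), (11, 27), (15, 69), (19, 73)])
READ b @v16: history=[(4, 62)] -> pick v4 -> 62
v20: WRITE b=32  (b history now [(4, 62), (20, 32)])
v21: WRITE b=3  (b history now [(4, 62), (20, 32), (21, 3)])
v22: WRITE a=3  (a history now [(2, 13), (14, 61), (16, 31), (18, 66), (22, 3)])
v23: WRITE b=75  (b history now [(4, 62), (20, 32), (21, 3), (23, 75)])
v24: WRITE c=19  (c history now [(3, 31), (5, 11), (7, 22), (8, 4), (10, 12), (12, 63), (13, 5), (17, 56), (24, 19)])
v25: WRITE b=67  (b history now [(4, 62), (20, 32), (21, 3), (23, 75), (25, 67)])
READ d @v23: history=[(1, 47), (6, 49), (9, 11), (11, 27), (15, 69), (19, 73)] -> pick v19 -> 73
READ b @v15: history=[(4, 62), (20, 32), (21, 3), (23, 75), (25, 67)] -> pick v4 -> 62
Read results in order: ['NONE', '13', '61', '47', '62', '73', '62']
NONE count = 1

Answer: 1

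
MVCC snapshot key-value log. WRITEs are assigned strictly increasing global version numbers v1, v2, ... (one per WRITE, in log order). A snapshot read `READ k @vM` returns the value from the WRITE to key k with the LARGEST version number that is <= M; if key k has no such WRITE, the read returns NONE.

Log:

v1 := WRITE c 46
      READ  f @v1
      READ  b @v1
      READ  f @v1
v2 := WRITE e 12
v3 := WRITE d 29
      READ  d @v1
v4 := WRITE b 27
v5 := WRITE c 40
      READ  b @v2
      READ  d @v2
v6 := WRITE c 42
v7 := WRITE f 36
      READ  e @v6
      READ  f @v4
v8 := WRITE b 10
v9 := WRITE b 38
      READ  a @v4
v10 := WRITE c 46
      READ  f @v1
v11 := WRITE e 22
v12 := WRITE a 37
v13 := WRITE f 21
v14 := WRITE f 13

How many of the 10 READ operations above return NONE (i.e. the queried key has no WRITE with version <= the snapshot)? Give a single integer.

v1: WRITE c=46  (c history now [(1, 46)])
READ f @v1: history=[] -> no version <= 1 -> NONE
READ b @v1: history=[] -> no version <= 1 -> NONE
READ f @v1: history=[] -> no version <= 1 -> NONE
v2: WRITE e=12  (e history now [(2, 12)])
v3: WRITE d=29  (d history now [(3, 29)])
READ d @v1: history=[(3, 29)] -> no version <= 1 -> NONE
v4: WRITE b=27  (b history now [(4, 27)])
v5: WRITE c=40  (c history now [(1, 46), (5, 40)])
READ b @v2: history=[(4, 27)] -> no version <= 2 -> NONE
READ d @v2: history=[(3, 29)] -> no version <= 2 -> NONE
v6: WRITE c=42  (c history now [(1, 46), (5, 40), (6, 42)])
v7: WRITE f=36  (f history now [(7, 36)])
READ e @v6: history=[(2, 12)] -> pick v2 -> 12
READ f @v4: history=[(7, 36)] -> no version <= 4 -> NONE
v8: WRITE b=10  (b history now [(4, 27), (8, 10)])
v9: WRITE b=38  (b history now [(4, 27), (8, 10), (9, 38)])
READ a @v4: history=[] -> no version <= 4 -> NONE
v10: WRITE c=46  (c history now [(1, 46), (5, 40), (6, 42), (10, 46)])
READ f @v1: history=[(7, 36)] -> no version <= 1 -> NONE
v11: WRITE e=22  (e history now [(2, 12), (11, 22)])
v12: WRITE a=37  (a history now [(12, 37)])
v13: WRITE f=21  (f history now [(7, 36), (13, 21)])
v14: WRITE f=13  (f history now [(7, 36), (13, 21), (14, 13)])
Read results in order: ['NONE', 'NONE', 'NONE', 'NONE', 'NONE', 'NONE', '12', 'NONE', 'NONE', 'NONE']
NONE count = 9

Answer: 9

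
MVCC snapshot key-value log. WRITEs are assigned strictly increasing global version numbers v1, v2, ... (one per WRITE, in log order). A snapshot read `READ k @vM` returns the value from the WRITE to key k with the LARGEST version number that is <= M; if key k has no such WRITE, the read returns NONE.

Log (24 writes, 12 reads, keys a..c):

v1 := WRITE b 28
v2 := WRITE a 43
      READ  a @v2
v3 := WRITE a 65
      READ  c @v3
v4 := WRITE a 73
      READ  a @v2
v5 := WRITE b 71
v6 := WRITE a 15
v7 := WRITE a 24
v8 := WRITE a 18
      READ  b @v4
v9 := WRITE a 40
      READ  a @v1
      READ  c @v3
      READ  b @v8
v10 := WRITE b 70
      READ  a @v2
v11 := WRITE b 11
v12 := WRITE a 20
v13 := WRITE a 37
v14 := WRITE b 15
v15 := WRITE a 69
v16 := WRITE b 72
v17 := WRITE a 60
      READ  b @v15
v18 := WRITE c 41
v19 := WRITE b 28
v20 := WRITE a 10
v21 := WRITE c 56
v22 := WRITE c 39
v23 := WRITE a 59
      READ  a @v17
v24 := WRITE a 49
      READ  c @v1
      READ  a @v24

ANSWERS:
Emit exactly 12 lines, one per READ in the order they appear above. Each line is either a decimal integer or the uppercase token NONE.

v1: WRITE b=28  (b history now [(1, 28)])
v2: WRITE a=43  (a history now [(2, 43)])
READ a @v2: history=[(2, 43)] -> pick v2 -> 43
v3: WRITE a=65  (a history now [(2, 43), (3, 65)])
READ c @v3: history=[] -> no version <= 3 -> NONE
v4: WRITE a=73  (a history now [(2, 43), (3, 65), (4, 73)])
READ a @v2: history=[(2, 43), (3, 65), (4, 73)] -> pick v2 -> 43
v5: WRITE b=71  (b history now [(1, 28), (5, 71)])
v6: WRITE a=15  (a history now [(2, 43), (3, 65), (4, 73), (6, 15)])
v7: WRITE a=24  (a history now [(2, 43), (3, 65), (4, 73), (6, 15), (7, 24)])
v8: WRITE a=18  (a history now [(2, 43), (3, 65), (4, 73), (6, 15), (7, 24), (8, 18)])
READ b @v4: history=[(1, 28), (5, 71)] -> pick v1 -> 28
v9: WRITE a=40  (a history now [(2, 43), (3, 65), (4, 73), (6, 15), (7, 24), (8, 18), (9, 40)])
READ a @v1: history=[(2, 43), (3, 65), (4, 73), (6, 15), (7, 24), (8, 18), (9, 40)] -> no version <= 1 -> NONE
READ c @v3: history=[] -> no version <= 3 -> NONE
READ b @v8: history=[(1, 28), (5, 71)] -> pick v5 -> 71
v10: WRITE b=70  (b history now [(1, 28), (5, 71), (10, 70)])
READ a @v2: history=[(2, 43), (3, 65), (4, 73), (6, 15), (7, 24), (8, 18), (9, 40)] -> pick v2 -> 43
v11: WRITE b=11  (b history now [(1, 28), (5, 71), (10, 70), (11, 11)])
v12: WRITE a=20  (a history now [(2, 43), (3, 65), (4, 73), (6, 15), (7, 24), (8, 18), (9, 40), (12, 20)])
v13: WRITE a=37  (a history now [(2, 43), (3, 65), (4, 73), (6, 15), (7, 24), (8, 18), (9, 40), (12, 20), (13, 37)])
v14: WRITE b=15  (b history now [(1, 28), (5, 71), (10, 70), (11, 11), (14, 15)])
v15: WRITE a=69  (a history now [(2, 43), (3, 65), (4, 73), (6, 15), (7, 24), (8, 18), (9, 40), (12, 20), (13, 37), (15, 69)])
v16: WRITE b=72  (b history now [(1, 28), (5, 71), (10, 70), (11, 11), (14, 15), (16, 72)])
v17: WRITE a=60  (a history now [(2, 43), (3, 65), (4, 73), (6, 15), (7, 24), (8, 18), (9, 40), (12, 20), (13, 37), (15, 69), (17, 60)])
READ b @v15: history=[(1, 28), (5, 71), (10, 70), (11, 11), (14, 15), (16, 72)] -> pick v14 -> 15
v18: WRITE c=41  (c history now [(18, 41)])
v19: WRITE b=28  (b history now [(1, 28), (5, 71), (10, 70), (11, 11), (14, 15), (16, 72), (19, 28)])
v20: WRITE a=10  (a history now [(2, 43), (3, 65), (4, 73), (6, 15), (7, 24), (8, 18), (9, 40), (12, 20), (13, 37), (15, 69), (17, 60), (20, 10)])
v21: WRITE c=56  (c history now [(18, 41), (21, 56)])
v22: WRITE c=39  (c history now [(18, 41), (21, 56), (22, 39)])
v23: WRITE a=59  (a history now [(2, 43), (3, 65), (4, 73), (6, 15), (7, 24), (8, 18), (9, 40), (12, 20), (13, 37), (15, 69), (17, 60), (20, 10), (23, 59)])
READ a @v17: history=[(2, 43), (3, 65), (4, 73), (6, 15), (7, 24), (8, 18), (9, 40), (12, 20), (13, 37), (15, 69), (17, 60), (20, 10), (23, 59)] -> pick v17 -> 60
v24: WRITE a=49  (a history now [(2, 43), (3, 65), (4, 73), (6, 15), (7, 24), (8, 18), (9, 40), (12, 20), (13, 37), (15, 69), (17, 60), (20, 10), (23, 59), (24, 49)])
READ c @v1: history=[(18, 41), (21, 56), (22, 39)] -> no version <= 1 -> NONE
READ a @v24: history=[(2, 43), (3, 65), (4, 73), (6, 15), (7, 24), (8, 18), (9, 40), (12, 20), (13, 37), (15, 69), (17, 60), (20, 10), (23, 59), (24, 49)] -> pick v24 -> 49

Answer: 43
NONE
43
28
NONE
NONE
71
43
15
60
NONE
49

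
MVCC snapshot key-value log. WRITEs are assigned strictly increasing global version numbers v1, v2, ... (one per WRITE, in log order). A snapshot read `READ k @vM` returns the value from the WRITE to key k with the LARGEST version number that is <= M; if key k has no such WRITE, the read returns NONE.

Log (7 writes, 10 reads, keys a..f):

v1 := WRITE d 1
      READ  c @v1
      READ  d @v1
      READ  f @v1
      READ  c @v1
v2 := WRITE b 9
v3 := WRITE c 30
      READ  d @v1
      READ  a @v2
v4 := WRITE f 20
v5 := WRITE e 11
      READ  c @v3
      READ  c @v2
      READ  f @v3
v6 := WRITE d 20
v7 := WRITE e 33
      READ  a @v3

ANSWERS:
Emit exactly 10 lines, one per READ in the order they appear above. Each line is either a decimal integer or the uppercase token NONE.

Answer: NONE
1
NONE
NONE
1
NONE
30
NONE
NONE
NONE

Derivation:
v1: WRITE d=1  (d history now [(1, 1)])
READ c @v1: history=[] -> no version <= 1 -> NONE
READ d @v1: history=[(1, 1)] -> pick v1 -> 1
READ f @v1: history=[] -> no version <= 1 -> NONE
READ c @v1: history=[] -> no version <= 1 -> NONE
v2: WRITE b=9  (b history now [(2, 9)])
v3: WRITE c=30  (c history now [(3, 30)])
READ d @v1: history=[(1, 1)] -> pick v1 -> 1
READ a @v2: history=[] -> no version <= 2 -> NONE
v4: WRITE f=20  (f history now [(4, 20)])
v5: WRITE e=11  (e history now [(5, 11)])
READ c @v3: history=[(3, 30)] -> pick v3 -> 30
READ c @v2: history=[(3, 30)] -> no version <= 2 -> NONE
READ f @v3: history=[(4, 20)] -> no version <= 3 -> NONE
v6: WRITE d=20  (d history now [(1, 1), (6, 20)])
v7: WRITE e=33  (e history now [(5, 11), (7, 33)])
READ a @v3: history=[] -> no version <= 3 -> NONE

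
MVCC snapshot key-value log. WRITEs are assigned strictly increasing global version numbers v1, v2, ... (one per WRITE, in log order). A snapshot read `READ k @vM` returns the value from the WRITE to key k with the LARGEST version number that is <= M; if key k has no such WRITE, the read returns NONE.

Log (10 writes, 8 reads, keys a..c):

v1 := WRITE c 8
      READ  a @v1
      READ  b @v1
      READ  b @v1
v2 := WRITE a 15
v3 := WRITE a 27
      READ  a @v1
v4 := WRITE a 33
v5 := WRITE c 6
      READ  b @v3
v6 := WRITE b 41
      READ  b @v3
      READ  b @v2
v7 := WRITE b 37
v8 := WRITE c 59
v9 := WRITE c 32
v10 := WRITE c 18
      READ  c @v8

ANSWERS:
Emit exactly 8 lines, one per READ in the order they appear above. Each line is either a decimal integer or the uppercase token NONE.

Answer: NONE
NONE
NONE
NONE
NONE
NONE
NONE
59

Derivation:
v1: WRITE c=8  (c history now [(1, 8)])
READ a @v1: history=[] -> no version <= 1 -> NONE
READ b @v1: history=[] -> no version <= 1 -> NONE
READ b @v1: history=[] -> no version <= 1 -> NONE
v2: WRITE a=15  (a history now [(2, 15)])
v3: WRITE a=27  (a history now [(2, 15), (3, 27)])
READ a @v1: history=[(2, 15), (3, 27)] -> no version <= 1 -> NONE
v4: WRITE a=33  (a history now [(2, 15), (3, 27), (4, 33)])
v5: WRITE c=6  (c history now [(1, 8), (5, 6)])
READ b @v3: history=[] -> no version <= 3 -> NONE
v6: WRITE b=41  (b history now [(6, 41)])
READ b @v3: history=[(6, 41)] -> no version <= 3 -> NONE
READ b @v2: history=[(6, 41)] -> no version <= 2 -> NONE
v7: WRITE b=37  (b history now [(6, 41), (7, 37)])
v8: WRITE c=59  (c history now [(1, 8), (5, 6), (8, 59)])
v9: WRITE c=32  (c history now [(1, 8), (5, 6), (8, 59), (9, 32)])
v10: WRITE c=18  (c history now [(1, 8), (5, 6), (8, 59), (9, 32), (10, 18)])
READ c @v8: history=[(1, 8), (5, 6), (8, 59), (9, 32), (10, 18)] -> pick v8 -> 59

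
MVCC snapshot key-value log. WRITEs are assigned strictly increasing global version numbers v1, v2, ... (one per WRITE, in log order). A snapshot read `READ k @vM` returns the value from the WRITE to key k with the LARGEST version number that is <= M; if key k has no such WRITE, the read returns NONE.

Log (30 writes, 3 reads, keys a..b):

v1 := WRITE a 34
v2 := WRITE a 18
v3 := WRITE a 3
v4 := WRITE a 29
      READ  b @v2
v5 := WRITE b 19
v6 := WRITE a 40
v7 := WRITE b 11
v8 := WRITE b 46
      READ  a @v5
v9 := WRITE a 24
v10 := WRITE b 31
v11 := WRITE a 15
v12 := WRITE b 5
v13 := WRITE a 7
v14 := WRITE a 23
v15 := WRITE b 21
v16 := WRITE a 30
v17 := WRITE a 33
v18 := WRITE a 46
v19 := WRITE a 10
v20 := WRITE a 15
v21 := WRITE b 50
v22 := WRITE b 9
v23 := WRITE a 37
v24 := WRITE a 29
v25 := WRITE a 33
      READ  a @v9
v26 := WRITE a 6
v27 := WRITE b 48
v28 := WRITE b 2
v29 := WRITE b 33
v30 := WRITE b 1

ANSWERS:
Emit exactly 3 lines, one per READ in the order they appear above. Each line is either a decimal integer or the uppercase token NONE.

Answer: NONE
29
24

Derivation:
v1: WRITE a=34  (a history now [(1, 34)])
v2: WRITE a=18  (a history now [(1, 34), (2, 18)])
v3: WRITE a=3  (a history now [(1, 34), (2, 18), (3, 3)])
v4: WRITE a=29  (a history now [(1, 34), (2, 18), (3, 3), (4, 29)])
READ b @v2: history=[] -> no version <= 2 -> NONE
v5: WRITE b=19  (b history now [(5, 19)])
v6: WRITE a=40  (a history now [(1, 34), (2, 18), (3, 3), (4, 29), (6, 40)])
v7: WRITE b=11  (b history now [(5, 19), (7, 11)])
v8: WRITE b=46  (b history now [(5, 19), (7, 11), (8, 46)])
READ a @v5: history=[(1, 34), (2, 18), (3, 3), (4, 29), (6, 40)] -> pick v4 -> 29
v9: WRITE a=24  (a history now [(1, 34), (2, 18), (3, 3), (4, 29), (6, 40), (9, 24)])
v10: WRITE b=31  (b history now [(5, 19), (7, 11), (8, 46), (10, 31)])
v11: WRITE a=15  (a history now [(1, 34), (2, 18), (3, 3), (4, 29), (6, 40), (9, 24), (11, 15)])
v12: WRITE b=5  (b history now [(5, 19), (7, 11), (8, 46), (10, 31), (12, 5)])
v13: WRITE a=7  (a history now [(1, 34), (2, 18), (3, 3), (4, 29), (6, 40), (9, 24), (11, 15), (13, 7)])
v14: WRITE a=23  (a history now [(1, 34), (2, 18), (3, 3), (4, 29), (6, 40), (9, 24), (11, 15), (13, 7), (14, 23)])
v15: WRITE b=21  (b history now [(5, 19), (7, 11), (8, 46), (10, 31), (12, 5), (15, 21)])
v16: WRITE a=30  (a history now [(1, 34), (2, 18), (3, 3), (4, 29), (6, 40), (9, 24), (11, 15), (13, 7), (14, 23), (16, 30)])
v17: WRITE a=33  (a history now [(1, 34), (2, 18), (3, 3), (4, 29), (6, 40), (9, 24), (11, 15), (13, 7), (14, 23), (16, 30), (17, 33)])
v18: WRITE a=46  (a history now [(1, 34), (2, 18), (3, 3), (4, 29), (6, 40), (9, 24), (11, 15), (13, 7), (14, 23), (16, 30), (17, 33), (18, 46)])
v19: WRITE a=10  (a history now [(1, 34), (2, 18), (3, 3), (4, 29), (6, 40), (9, 24), (11, 15), (13, 7), (14, 23), (16, 30), (17, 33), (18, 46), (19, 10)])
v20: WRITE a=15  (a history now [(1, 34), (2, 18), (3, 3), (4, 29), (6, 40), (9, 24), (11, 15), (13, 7), (14, 23), (16, 30), (17, 33), (18, 46), (19, 10), (20, 15)])
v21: WRITE b=50  (b history now [(5, 19), (7, 11), (8, 46), (10, 31), (12, 5), (15, 21), (21, 50)])
v22: WRITE b=9  (b history now [(5, 19), (7, 11), (8, 46), (10, 31), (12, 5), (15, 21), (21, 50), (22, 9)])
v23: WRITE a=37  (a history now [(1, 34), (2, 18), (3, 3), (4, 29), (6, 40), (9, 24), (11, 15), (13, 7), (14, 23), (16, 30), (17, 33), (18, 46), (19, 10), (20, 15), (23, 37)])
v24: WRITE a=29  (a history now [(1, 34), (2, 18), (3, 3), (4, 29), (6, 40), (9, 24), (11, 15), (13, 7), (14, 23), (16, 30), (17, 33), (18, 46), (19, 10), (20, 15), (23, 37), (24, 29)])
v25: WRITE a=33  (a history now [(1, 34), (2, 18), (3, 3), (4, 29), (6, 40), (9, 24), (11, 15), (13, 7), (14, 23), (16, 30), (17, 33), (18, 46), (19, 10), (20, 15), (23, 37), (24, 29), (25, 33)])
READ a @v9: history=[(1, 34), (2, 18), (3, 3), (4, 29), (6, 40), (9, 24), (11, 15), (13, 7), (14, 23), (16, 30), (17, 33), (18, 46), (19, 10), (20, 15), (23, 37), (24, 29), (25, 33)] -> pick v9 -> 24
v26: WRITE a=6  (a history now [(1, 34), (2, 18), (3, 3), (4, 29), (6, 40), (9, 24), (11, 15), (13, 7), (14, 23), (16, 30), (17, 33), (18, 46), (19, 10), (20, 15), (23, 37), (24, 29), (25, 33), (26, 6)])
v27: WRITE b=48  (b history now [(5, 19), (7, 11), (8, 46), (10, 31), (12, 5), (15, 21), (21, 50), (22, 9), (27, 48)])
v28: WRITE b=2  (b history now [(5, 19), (7, 11), (8, 46), (10, 31), (12, 5), (15, 21), (21, 50), (22, 9), (27, 48), (28, 2)])
v29: WRITE b=33  (b history now [(5, 19), (7, 11), (8, 46), (10, 31), (12, 5), (15, 21), (21, 50), (22, 9), (27, 48), (28, 2), (29, 33)])
v30: WRITE b=1  (b history now [(5, 19), (7, 11), (8, 46), (10, 31), (12, 5), (15, 21), (21, 50), (22, 9), (27, 48), (28, 2), (29, 33), (30, 1)])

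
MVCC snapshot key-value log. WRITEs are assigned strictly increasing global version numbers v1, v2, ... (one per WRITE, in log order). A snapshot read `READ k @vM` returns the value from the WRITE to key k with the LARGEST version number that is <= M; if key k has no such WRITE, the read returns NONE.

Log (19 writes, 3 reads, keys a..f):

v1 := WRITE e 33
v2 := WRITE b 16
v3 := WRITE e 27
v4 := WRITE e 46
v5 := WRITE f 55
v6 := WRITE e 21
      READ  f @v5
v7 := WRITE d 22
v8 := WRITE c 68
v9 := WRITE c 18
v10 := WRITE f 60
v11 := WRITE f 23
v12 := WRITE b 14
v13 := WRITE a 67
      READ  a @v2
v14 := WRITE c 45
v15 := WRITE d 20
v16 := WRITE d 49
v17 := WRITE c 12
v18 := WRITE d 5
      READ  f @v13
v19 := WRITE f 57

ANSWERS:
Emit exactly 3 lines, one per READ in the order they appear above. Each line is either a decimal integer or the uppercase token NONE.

Answer: 55
NONE
23

Derivation:
v1: WRITE e=33  (e history now [(1, 33)])
v2: WRITE b=16  (b history now [(2, 16)])
v3: WRITE e=27  (e history now [(1, 33), (3, 27)])
v4: WRITE e=46  (e history now [(1, 33), (3, 27), (4, 46)])
v5: WRITE f=55  (f history now [(5, 55)])
v6: WRITE e=21  (e history now [(1, 33), (3, 27), (4, 46), (6, 21)])
READ f @v5: history=[(5, 55)] -> pick v5 -> 55
v7: WRITE d=22  (d history now [(7, 22)])
v8: WRITE c=68  (c history now [(8, 68)])
v9: WRITE c=18  (c history now [(8, 68), (9, 18)])
v10: WRITE f=60  (f history now [(5, 55), (10, 60)])
v11: WRITE f=23  (f history now [(5, 55), (10, 60), (11, 23)])
v12: WRITE b=14  (b history now [(2, 16), (12, 14)])
v13: WRITE a=67  (a history now [(13, 67)])
READ a @v2: history=[(13, 67)] -> no version <= 2 -> NONE
v14: WRITE c=45  (c history now [(8, 68), (9, 18), (14, 45)])
v15: WRITE d=20  (d history now [(7, 22), (15, 20)])
v16: WRITE d=49  (d history now [(7, 22), (15, 20), (16, 49)])
v17: WRITE c=12  (c history now [(8, 68), (9, 18), (14, 45), (17, 12)])
v18: WRITE d=5  (d history now [(7, 22), (15, 20), (16, 49), (18, 5)])
READ f @v13: history=[(5, 55), (10, 60), (11, 23)] -> pick v11 -> 23
v19: WRITE f=57  (f history now [(5, 55), (10, 60), (11, 23), (19, 57)])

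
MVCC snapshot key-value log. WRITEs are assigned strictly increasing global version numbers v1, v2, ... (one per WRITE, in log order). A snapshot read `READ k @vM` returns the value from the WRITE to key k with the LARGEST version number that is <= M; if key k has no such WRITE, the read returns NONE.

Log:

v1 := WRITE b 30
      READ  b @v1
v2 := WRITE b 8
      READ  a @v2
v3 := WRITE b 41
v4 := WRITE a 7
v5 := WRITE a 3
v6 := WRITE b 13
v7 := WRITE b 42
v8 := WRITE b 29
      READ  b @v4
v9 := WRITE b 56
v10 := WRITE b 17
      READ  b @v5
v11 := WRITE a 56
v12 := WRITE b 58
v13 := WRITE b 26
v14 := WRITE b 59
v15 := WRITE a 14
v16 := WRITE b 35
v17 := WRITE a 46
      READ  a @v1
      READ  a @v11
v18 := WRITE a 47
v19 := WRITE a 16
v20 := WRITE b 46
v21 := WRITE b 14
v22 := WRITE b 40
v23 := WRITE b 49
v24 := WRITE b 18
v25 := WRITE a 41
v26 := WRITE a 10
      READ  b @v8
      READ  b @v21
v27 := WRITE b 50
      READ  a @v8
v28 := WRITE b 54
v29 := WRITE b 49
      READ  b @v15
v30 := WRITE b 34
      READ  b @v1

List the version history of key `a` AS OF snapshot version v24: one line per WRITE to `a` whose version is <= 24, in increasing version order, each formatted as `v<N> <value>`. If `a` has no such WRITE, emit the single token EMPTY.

Answer: v4 7
v5 3
v11 56
v15 14
v17 46
v18 47
v19 16

Derivation:
Scan writes for key=a with version <= 24:
  v1 WRITE b 30 -> skip
  v2 WRITE b 8 -> skip
  v3 WRITE b 41 -> skip
  v4 WRITE a 7 -> keep
  v5 WRITE a 3 -> keep
  v6 WRITE b 13 -> skip
  v7 WRITE b 42 -> skip
  v8 WRITE b 29 -> skip
  v9 WRITE b 56 -> skip
  v10 WRITE b 17 -> skip
  v11 WRITE a 56 -> keep
  v12 WRITE b 58 -> skip
  v13 WRITE b 26 -> skip
  v14 WRITE b 59 -> skip
  v15 WRITE a 14 -> keep
  v16 WRITE b 35 -> skip
  v17 WRITE a 46 -> keep
  v18 WRITE a 47 -> keep
  v19 WRITE a 16 -> keep
  v20 WRITE b 46 -> skip
  v21 WRITE b 14 -> skip
  v22 WRITE b 40 -> skip
  v23 WRITE b 49 -> skip
  v24 WRITE b 18 -> skip
  v25 WRITE a 41 -> drop (> snap)
  v26 WRITE a 10 -> drop (> snap)
  v27 WRITE b 50 -> skip
  v28 WRITE b 54 -> skip
  v29 WRITE b 49 -> skip
  v30 WRITE b 34 -> skip
Collected: [(4, 7), (5, 3), (11, 56), (15, 14), (17, 46), (18, 47), (19, 16)]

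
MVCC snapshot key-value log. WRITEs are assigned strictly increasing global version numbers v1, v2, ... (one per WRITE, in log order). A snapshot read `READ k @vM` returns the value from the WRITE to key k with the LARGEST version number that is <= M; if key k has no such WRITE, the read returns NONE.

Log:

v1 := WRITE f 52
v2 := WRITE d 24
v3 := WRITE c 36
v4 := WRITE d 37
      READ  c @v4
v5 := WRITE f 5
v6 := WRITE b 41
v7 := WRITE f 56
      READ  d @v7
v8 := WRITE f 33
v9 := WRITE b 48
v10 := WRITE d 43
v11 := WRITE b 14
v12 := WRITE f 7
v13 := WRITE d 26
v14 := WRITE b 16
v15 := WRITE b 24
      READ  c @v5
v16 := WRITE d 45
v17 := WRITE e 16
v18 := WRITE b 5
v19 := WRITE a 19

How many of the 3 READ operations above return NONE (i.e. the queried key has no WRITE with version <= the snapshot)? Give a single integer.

Answer: 0

Derivation:
v1: WRITE f=52  (f history now [(1, 52)])
v2: WRITE d=24  (d history now [(2, 24)])
v3: WRITE c=36  (c history now [(3, 36)])
v4: WRITE d=37  (d history now [(2, 24), (4, 37)])
READ c @v4: history=[(3, 36)] -> pick v3 -> 36
v5: WRITE f=5  (f history now [(1, 52), (5, 5)])
v6: WRITE b=41  (b history now [(6, 41)])
v7: WRITE f=56  (f history now [(1, 52), (5, 5), (7, 56)])
READ d @v7: history=[(2, 24), (4, 37)] -> pick v4 -> 37
v8: WRITE f=33  (f history now [(1, 52), (5, 5), (7, 56), (8, 33)])
v9: WRITE b=48  (b history now [(6, 41), (9, 48)])
v10: WRITE d=43  (d history now [(2, 24), (4, 37), (10, 43)])
v11: WRITE b=14  (b history now [(6, 41), (9, 48), (11, 14)])
v12: WRITE f=7  (f history now [(1, 52), (5, 5), (7, 56), (8, 33), (12, 7)])
v13: WRITE d=26  (d history now [(2, 24), (4, 37), (10, 43), (13, 26)])
v14: WRITE b=16  (b history now [(6, 41), (9, 48), (11, 14), (14, 16)])
v15: WRITE b=24  (b history now [(6, 41), (9, 48), (11, 14), (14, 16), (15, 24)])
READ c @v5: history=[(3, 36)] -> pick v3 -> 36
v16: WRITE d=45  (d history now [(2, 24), (4, 37), (10, 43), (13, 26), (16, 45)])
v17: WRITE e=16  (e history now [(17, 16)])
v18: WRITE b=5  (b history now [(6, 41), (9, 48), (11, 14), (14, 16), (15, 24), (18, 5)])
v19: WRITE a=19  (a history now [(19, 19)])
Read results in order: ['36', '37', '36']
NONE count = 0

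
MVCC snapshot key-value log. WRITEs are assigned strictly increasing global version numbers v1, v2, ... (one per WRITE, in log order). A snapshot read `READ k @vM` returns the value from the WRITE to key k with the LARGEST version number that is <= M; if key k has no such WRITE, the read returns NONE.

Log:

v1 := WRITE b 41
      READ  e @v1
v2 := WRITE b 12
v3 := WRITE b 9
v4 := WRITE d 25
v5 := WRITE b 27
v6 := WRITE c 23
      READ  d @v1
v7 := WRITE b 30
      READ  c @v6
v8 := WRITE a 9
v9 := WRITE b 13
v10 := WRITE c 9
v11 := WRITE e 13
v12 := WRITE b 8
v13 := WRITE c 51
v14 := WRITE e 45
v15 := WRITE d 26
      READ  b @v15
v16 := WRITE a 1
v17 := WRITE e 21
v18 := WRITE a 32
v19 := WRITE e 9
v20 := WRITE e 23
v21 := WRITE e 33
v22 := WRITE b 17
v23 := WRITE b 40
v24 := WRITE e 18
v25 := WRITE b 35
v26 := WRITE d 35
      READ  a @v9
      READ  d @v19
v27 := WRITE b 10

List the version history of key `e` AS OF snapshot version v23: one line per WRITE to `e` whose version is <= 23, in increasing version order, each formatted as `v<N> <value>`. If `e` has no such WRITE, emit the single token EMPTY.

Answer: v11 13
v14 45
v17 21
v19 9
v20 23
v21 33

Derivation:
Scan writes for key=e with version <= 23:
  v1 WRITE b 41 -> skip
  v2 WRITE b 12 -> skip
  v3 WRITE b 9 -> skip
  v4 WRITE d 25 -> skip
  v5 WRITE b 27 -> skip
  v6 WRITE c 23 -> skip
  v7 WRITE b 30 -> skip
  v8 WRITE a 9 -> skip
  v9 WRITE b 13 -> skip
  v10 WRITE c 9 -> skip
  v11 WRITE e 13 -> keep
  v12 WRITE b 8 -> skip
  v13 WRITE c 51 -> skip
  v14 WRITE e 45 -> keep
  v15 WRITE d 26 -> skip
  v16 WRITE a 1 -> skip
  v17 WRITE e 21 -> keep
  v18 WRITE a 32 -> skip
  v19 WRITE e 9 -> keep
  v20 WRITE e 23 -> keep
  v21 WRITE e 33 -> keep
  v22 WRITE b 17 -> skip
  v23 WRITE b 40 -> skip
  v24 WRITE e 18 -> drop (> snap)
  v25 WRITE b 35 -> skip
  v26 WRITE d 35 -> skip
  v27 WRITE b 10 -> skip
Collected: [(11, 13), (14, 45), (17, 21), (19, 9), (20, 23), (21, 33)]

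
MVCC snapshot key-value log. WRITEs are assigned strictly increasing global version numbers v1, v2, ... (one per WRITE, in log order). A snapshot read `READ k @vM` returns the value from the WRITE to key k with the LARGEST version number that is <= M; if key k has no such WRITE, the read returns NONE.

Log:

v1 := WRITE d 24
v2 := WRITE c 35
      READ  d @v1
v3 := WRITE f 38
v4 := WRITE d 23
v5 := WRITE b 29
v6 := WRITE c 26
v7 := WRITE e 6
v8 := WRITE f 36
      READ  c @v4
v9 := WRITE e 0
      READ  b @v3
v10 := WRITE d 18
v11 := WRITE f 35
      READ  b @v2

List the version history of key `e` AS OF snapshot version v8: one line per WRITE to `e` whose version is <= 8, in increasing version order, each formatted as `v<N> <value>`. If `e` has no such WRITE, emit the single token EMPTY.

Scan writes for key=e with version <= 8:
  v1 WRITE d 24 -> skip
  v2 WRITE c 35 -> skip
  v3 WRITE f 38 -> skip
  v4 WRITE d 23 -> skip
  v5 WRITE b 29 -> skip
  v6 WRITE c 26 -> skip
  v7 WRITE e 6 -> keep
  v8 WRITE f 36 -> skip
  v9 WRITE e 0 -> drop (> snap)
  v10 WRITE d 18 -> skip
  v11 WRITE f 35 -> skip
Collected: [(7, 6)]

Answer: v7 6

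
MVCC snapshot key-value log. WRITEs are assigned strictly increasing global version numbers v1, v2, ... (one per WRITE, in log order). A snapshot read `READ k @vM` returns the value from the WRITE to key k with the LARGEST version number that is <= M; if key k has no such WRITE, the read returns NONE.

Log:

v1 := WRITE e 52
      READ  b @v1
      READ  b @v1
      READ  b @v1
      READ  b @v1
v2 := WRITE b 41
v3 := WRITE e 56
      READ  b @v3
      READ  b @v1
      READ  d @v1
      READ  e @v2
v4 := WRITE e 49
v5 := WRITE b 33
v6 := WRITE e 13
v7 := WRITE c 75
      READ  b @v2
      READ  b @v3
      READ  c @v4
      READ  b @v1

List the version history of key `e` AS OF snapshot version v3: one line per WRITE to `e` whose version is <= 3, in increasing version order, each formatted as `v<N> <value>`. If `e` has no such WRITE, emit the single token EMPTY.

Answer: v1 52
v3 56

Derivation:
Scan writes for key=e with version <= 3:
  v1 WRITE e 52 -> keep
  v2 WRITE b 41 -> skip
  v3 WRITE e 56 -> keep
  v4 WRITE e 49 -> drop (> snap)
  v5 WRITE b 33 -> skip
  v6 WRITE e 13 -> drop (> snap)
  v7 WRITE c 75 -> skip
Collected: [(1, 52), (3, 56)]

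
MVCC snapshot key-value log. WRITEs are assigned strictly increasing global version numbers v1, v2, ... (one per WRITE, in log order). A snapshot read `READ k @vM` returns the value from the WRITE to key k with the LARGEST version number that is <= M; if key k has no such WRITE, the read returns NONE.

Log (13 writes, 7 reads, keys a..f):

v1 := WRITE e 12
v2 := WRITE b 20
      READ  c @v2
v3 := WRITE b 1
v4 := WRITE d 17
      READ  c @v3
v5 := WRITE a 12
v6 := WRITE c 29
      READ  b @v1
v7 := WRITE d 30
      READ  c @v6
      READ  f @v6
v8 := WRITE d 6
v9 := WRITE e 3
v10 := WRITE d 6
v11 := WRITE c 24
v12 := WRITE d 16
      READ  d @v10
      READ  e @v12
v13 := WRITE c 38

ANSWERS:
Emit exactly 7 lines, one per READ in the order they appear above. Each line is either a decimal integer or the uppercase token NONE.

Answer: NONE
NONE
NONE
29
NONE
6
3

Derivation:
v1: WRITE e=12  (e history now [(1, 12)])
v2: WRITE b=20  (b history now [(2, 20)])
READ c @v2: history=[] -> no version <= 2 -> NONE
v3: WRITE b=1  (b history now [(2, 20), (3, 1)])
v4: WRITE d=17  (d history now [(4, 17)])
READ c @v3: history=[] -> no version <= 3 -> NONE
v5: WRITE a=12  (a history now [(5, 12)])
v6: WRITE c=29  (c history now [(6, 29)])
READ b @v1: history=[(2, 20), (3, 1)] -> no version <= 1 -> NONE
v7: WRITE d=30  (d history now [(4, 17), (7, 30)])
READ c @v6: history=[(6, 29)] -> pick v6 -> 29
READ f @v6: history=[] -> no version <= 6 -> NONE
v8: WRITE d=6  (d history now [(4, 17), (7, 30), (8, 6)])
v9: WRITE e=3  (e history now [(1, 12), (9, 3)])
v10: WRITE d=6  (d history now [(4, 17), (7, 30), (8, 6), (10, 6)])
v11: WRITE c=24  (c history now [(6, 29), (11, 24)])
v12: WRITE d=16  (d history now [(4, 17), (7, 30), (8, 6), (10, 6), (12, 16)])
READ d @v10: history=[(4, 17), (7, 30), (8, 6), (10, 6), (12, 16)] -> pick v10 -> 6
READ e @v12: history=[(1, 12), (9, 3)] -> pick v9 -> 3
v13: WRITE c=38  (c history now [(6, 29), (11, 24), (13, 38)])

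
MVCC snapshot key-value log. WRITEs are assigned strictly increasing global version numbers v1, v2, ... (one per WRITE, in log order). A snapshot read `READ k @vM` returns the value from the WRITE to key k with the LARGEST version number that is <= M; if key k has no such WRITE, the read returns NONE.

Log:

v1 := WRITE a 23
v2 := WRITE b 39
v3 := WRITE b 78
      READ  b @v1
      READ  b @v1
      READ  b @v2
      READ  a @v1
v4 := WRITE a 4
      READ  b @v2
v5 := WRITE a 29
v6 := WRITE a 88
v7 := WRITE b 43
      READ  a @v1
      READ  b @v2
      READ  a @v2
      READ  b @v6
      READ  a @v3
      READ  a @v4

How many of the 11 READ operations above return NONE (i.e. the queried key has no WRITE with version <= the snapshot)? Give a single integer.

Answer: 2

Derivation:
v1: WRITE a=23  (a history now [(1, 23)])
v2: WRITE b=39  (b history now [(2, 39)])
v3: WRITE b=78  (b history now [(2, 39), (3, 78)])
READ b @v1: history=[(2, 39), (3, 78)] -> no version <= 1 -> NONE
READ b @v1: history=[(2, 39), (3, 78)] -> no version <= 1 -> NONE
READ b @v2: history=[(2, 39), (3, 78)] -> pick v2 -> 39
READ a @v1: history=[(1, 23)] -> pick v1 -> 23
v4: WRITE a=4  (a history now [(1, 23), (4, 4)])
READ b @v2: history=[(2, 39), (3, 78)] -> pick v2 -> 39
v5: WRITE a=29  (a history now [(1, 23), (4, 4), (5, 29)])
v6: WRITE a=88  (a history now [(1, 23), (4, 4), (5, 29), (6, 88)])
v7: WRITE b=43  (b history now [(2, 39), (3, 78), (7, 43)])
READ a @v1: history=[(1, 23), (4, 4), (5, 29), (6, 88)] -> pick v1 -> 23
READ b @v2: history=[(2, 39), (3, 78), (7, 43)] -> pick v2 -> 39
READ a @v2: history=[(1, 23), (4, 4), (5, 29), (6, 88)] -> pick v1 -> 23
READ b @v6: history=[(2, 39), (3, 78), (7, 43)] -> pick v3 -> 78
READ a @v3: history=[(1, 23), (4, 4), (5, 29), (6, 88)] -> pick v1 -> 23
READ a @v4: history=[(1, 23), (4, 4), (5, 29), (6, 88)] -> pick v4 -> 4
Read results in order: ['NONE', 'NONE', '39', '23', '39', '23', '39', '23', '78', '23', '4']
NONE count = 2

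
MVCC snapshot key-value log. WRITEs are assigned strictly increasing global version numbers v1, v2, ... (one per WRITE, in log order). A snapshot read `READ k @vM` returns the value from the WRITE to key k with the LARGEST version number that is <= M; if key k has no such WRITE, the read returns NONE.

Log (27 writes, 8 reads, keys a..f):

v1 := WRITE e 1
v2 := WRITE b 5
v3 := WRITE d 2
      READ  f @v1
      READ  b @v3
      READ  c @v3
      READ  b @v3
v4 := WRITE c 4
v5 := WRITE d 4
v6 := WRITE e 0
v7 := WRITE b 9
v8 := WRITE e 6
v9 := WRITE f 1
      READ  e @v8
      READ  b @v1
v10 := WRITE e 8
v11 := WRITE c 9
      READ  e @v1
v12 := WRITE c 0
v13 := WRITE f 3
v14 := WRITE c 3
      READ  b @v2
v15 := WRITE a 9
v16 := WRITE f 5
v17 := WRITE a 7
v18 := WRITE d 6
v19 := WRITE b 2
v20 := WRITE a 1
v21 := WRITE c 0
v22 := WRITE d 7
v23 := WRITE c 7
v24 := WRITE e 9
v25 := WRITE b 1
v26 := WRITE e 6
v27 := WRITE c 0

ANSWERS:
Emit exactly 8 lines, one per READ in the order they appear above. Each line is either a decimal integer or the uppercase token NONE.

Answer: NONE
5
NONE
5
6
NONE
1
5

Derivation:
v1: WRITE e=1  (e history now [(1, 1)])
v2: WRITE b=5  (b history now [(2, 5)])
v3: WRITE d=2  (d history now [(3, 2)])
READ f @v1: history=[] -> no version <= 1 -> NONE
READ b @v3: history=[(2, 5)] -> pick v2 -> 5
READ c @v3: history=[] -> no version <= 3 -> NONE
READ b @v3: history=[(2, 5)] -> pick v2 -> 5
v4: WRITE c=4  (c history now [(4, 4)])
v5: WRITE d=4  (d history now [(3, 2), (5, 4)])
v6: WRITE e=0  (e history now [(1, 1), (6, 0)])
v7: WRITE b=9  (b history now [(2, 5), (7, 9)])
v8: WRITE e=6  (e history now [(1, 1), (6, 0), (8, 6)])
v9: WRITE f=1  (f history now [(9, 1)])
READ e @v8: history=[(1, 1), (6, 0), (8, 6)] -> pick v8 -> 6
READ b @v1: history=[(2, 5), (7, 9)] -> no version <= 1 -> NONE
v10: WRITE e=8  (e history now [(1, 1), (6, 0), (8, 6), (10, 8)])
v11: WRITE c=9  (c history now [(4, 4), (11, 9)])
READ e @v1: history=[(1, 1), (6, 0), (8, 6), (10, 8)] -> pick v1 -> 1
v12: WRITE c=0  (c history now [(4, 4), (11, 9), (12, 0)])
v13: WRITE f=3  (f history now [(9, 1), (13, 3)])
v14: WRITE c=3  (c history now [(4, 4), (11, 9), (12, 0), (14, 3)])
READ b @v2: history=[(2, 5), (7, 9)] -> pick v2 -> 5
v15: WRITE a=9  (a history now [(15, 9)])
v16: WRITE f=5  (f history now [(9, 1), (13, 3), (16, 5)])
v17: WRITE a=7  (a history now [(15, 9), (17, 7)])
v18: WRITE d=6  (d history now [(3, 2), (5, 4), (18, 6)])
v19: WRITE b=2  (b history now [(2, 5), (7, 9), (19, 2)])
v20: WRITE a=1  (a history now [(15, 9), (17, 7), (20, 1)])
v21: WRITE c=0  (c history now [(4, 4), (11, 9), (12, 0), (14, 3), (21, 0)])
v22: WRITE d=7  (d history now [(3, 2), (5, 4), (18, 6), (22, 7)])
v23: WRITE c=7  (c history now [(4, 4), (11, 9), (12, 0), (14, 3), (21, 0), (23, 7)])
v24: WRITE e=9  (e history now [(1, 1), (6, 0), (8, 6), (10, 8), (24, 9)])
v25: WRITE b=1  (b history now [(2, 5), (7, 9), (19, 2), (25, 1)])
v26: WRITE e=6  (e history now [(1, 1), (6, 0), (8, 6), (10, 8), (24, 9), (26, 6)])
v27: WRITE c=0  (c history now [(4, 4), (11, 9), (12, 0), (14, 3), (21, 0), (23, 7), (27, 0)])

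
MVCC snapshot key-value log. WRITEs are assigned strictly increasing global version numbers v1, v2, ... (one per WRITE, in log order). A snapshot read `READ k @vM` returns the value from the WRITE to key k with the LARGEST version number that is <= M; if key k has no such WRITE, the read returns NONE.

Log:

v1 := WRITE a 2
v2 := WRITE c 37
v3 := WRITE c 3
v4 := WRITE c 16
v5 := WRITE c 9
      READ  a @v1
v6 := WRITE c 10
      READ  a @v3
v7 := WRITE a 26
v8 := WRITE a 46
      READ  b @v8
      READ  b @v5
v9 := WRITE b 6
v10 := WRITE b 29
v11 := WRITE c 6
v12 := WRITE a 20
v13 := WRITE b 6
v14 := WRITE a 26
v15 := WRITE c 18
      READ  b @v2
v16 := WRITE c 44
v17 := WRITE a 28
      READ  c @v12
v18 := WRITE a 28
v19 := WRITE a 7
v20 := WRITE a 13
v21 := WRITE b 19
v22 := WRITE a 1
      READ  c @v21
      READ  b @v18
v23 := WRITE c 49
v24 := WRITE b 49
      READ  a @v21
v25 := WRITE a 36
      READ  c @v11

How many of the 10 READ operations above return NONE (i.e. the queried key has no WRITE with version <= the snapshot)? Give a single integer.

v1: WRITE a=2  (a history now [(1, 2)])
v2: WRITE c=37  (c history now [(2, 37)])
v3: WRITE c=3  (c history now [(2, 37), (3, 3)])
v4: WRITE c=16  (c history now [(2, 37), (3, 3), (4, 16)])
v5: WRITE c=9  (c history now [(2, 37), (3, 3), (4, 16), (5, 9)])
READ a @v1: history=[(1, 2)] -> pick v1 -> 2
v6: WRITE c=10  (c history now [(2, 37), (3, 3), (4, 16), (5, 9), (6, 10)])
READ a @v3: history=[(1, 2)] -> pick v1 -> 2
v7: WRITE a=26  (a history now [(1, 2), (7, 26)])
v8: WRITE a=46  (a history now [(1, 2), (7, 26), (8, 46)])
READ b @v8: history=[] -> no version <= 8 -> NONE
READ b @v5: history=[] -> no version <= 5 -> NONE
v9: WRITE b=6  (b history now [(9, 6)])
v10: WRITE b=29  (b history now [(9, 6), (10, 29)])
v11: WRITE c=6  (c history now [(2, 37), (3, 3), (4, 16), (5, 9), (6, 10), (11, 6)])
v12: WRITE a=20  (a history now [(1, 2), (7, 26), (8, 46), (12, 20)])
v13: WRITE b=6  (b history now [(9, 6), (10, 29), (13, 6)])
v14: WRITE a=26  (a history now [(1, 2), (7, 26), (8, 46), (12, 20), (14, 26)])
v15: WRITE c=18  (c history now [(2, 37), (3, 3), (4, 16), (5, 9), (6, 10), (11, 6), (15, 18)])
READ b @v2: history=[(9, 6), (10, 29), (13, 6)] -> no version <= 2 -> NONE
v16: WRITE c=44  (c history now [(2, 37), (3, 3), (4, 16), (5, 9), (6, 10), (11, 6), (15, 18), (16, 44)])
v17: WRITE a=28  (a history now [(1, 2), (7, 26), (8, 46), (12, 20), (14, 26), (17, 28)])
READ c @v12: history=[(2, 37), (3, 3), (4, 16), (5, 9), (6, 10), (11, 6), (15, 18), (16, 44)] -> pick v11 -> 6
v18: WRITE a=28  (a history now [(1, 2), (7, 26), (8, 46), (12, 20), (14, 26), (17, 28), (18, 28)])
v19: WRITE a=7  (a history now [(1, 2), (7, 26), (8, 46), (12, 20), (14, 26), (17, 28), (18, 28), (19, 7)])
v20: WRITE a=13  (a history now [(1, 2), (7, 26), (8, 46), (12, 20), (14, 26), (17, 28), (18, 28), (19, 7), (20, 13)])
v21: WRITE b=19  (b history now [(9, 6), (10, 29), (13, 6), (21, 19)])
v22: WRITE a=1  (a history now [(1, 2), (7, 26), (8, 46), (12, 20), (14, 26), (17, 28), (18, 28), (19, 7), (20, 13), (22, 1)])
READ c @v21: history=[(2, 37), (3, 3), (4, 16), (5, 9), (6, 10), (11, 6), (15, 18), (16, 44)] -> pick v16 -> 44
READ b @v18: history=[(9, 6), (10, 29), (13, 6), (21, 19)] -> pick v13 -> 6
v23: WRITE c=49  (c history now [(2, 37), (3, 3), (4, 16), (5, 9), (6, 10), (11, 6), (15, 18), (16, 44), (23, 49)])
v24: WRITE b=49  (b history now [(9, 6), (10, 29), (13, 6), (21, 19), (24, 49)])
READ a @v21: history=[(1, 2), (7, 26), (8, 46), (12, 20), (14, 26), (17, 28), (18, 28), (19, 7), (20, 13), (22, 1)] -> pick v20 -> 13
v25: WRITE a=36  (a history now [(1, 2), (7, 26), (8, 46), (12, 20), (14, 26), (17, 28), (18, 28), (19, 7), (20, 13), (22, 1), (25, 36)])
READ c @v11: history=[(2, 37), (3, 3), (4, 16), (5, 9), (6, 10), (11, 6), (15, 18), (16, 44), (23, 49)] -> pick v11 -> 6
Read results in order: ['2', '2', 'NONE', 'NONE', 'NONE', '6', '44', '6', '13', '6']
NONE count = 3

Answer: 3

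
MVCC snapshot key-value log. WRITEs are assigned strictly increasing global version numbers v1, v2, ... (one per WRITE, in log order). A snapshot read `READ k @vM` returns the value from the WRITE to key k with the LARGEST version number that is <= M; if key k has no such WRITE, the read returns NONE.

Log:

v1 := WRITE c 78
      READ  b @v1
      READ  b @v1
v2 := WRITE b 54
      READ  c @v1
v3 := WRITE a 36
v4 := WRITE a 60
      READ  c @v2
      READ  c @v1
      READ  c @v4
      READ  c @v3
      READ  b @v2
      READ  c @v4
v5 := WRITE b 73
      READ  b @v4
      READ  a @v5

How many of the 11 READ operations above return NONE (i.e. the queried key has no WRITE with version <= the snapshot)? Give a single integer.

Answer: 2

Derivation:
v1: WRITE c=78  (c history now [(1, 78)])
READ b @v1: history=[] -> no version <= 1 -> NONE
READ b @v1: history=[] -> no version <= 1 -> NONE
v2: WRITE b=54  (b history now [(2, 54)])
READ c @v1: history=[(1, 78)] -> pick v1 -> 78
v3: WRITE a=36  (a history now [(3, 36)])
v4: WRITE a=60  (a history now [(3, 36), (4, 60)])
READ c @v2: history=[(1, 78)] -> pick v1 -> 78
READ c @v1: history=[(1, 78)] -> pick v1 -> 78
READ c @v4: history=[(1, 78)] -> pick v1 -> 78
READ c @v3: history=[(1, 78)] -> pick v1 -> 78
READ b @v2: history=[(2, 54)] -> pick v2 -> 54
READ c @v4: history=[(1, 78)] -> pick v1 -> 78
v5: WRITE b=73  (b history now [(2, 54), (5, 73)])
READ b @v4: history=[(2, 54), (5, 73)] -> pick v2 -> 54
READ a @v5: history=[(3, 36), (4, 60)] -> pick v4 -> 60
Read results in order: ['NONE', 'NONE', '78', '78', '78', '78', '78', '54', '78', '54', '60']
NONE count = 2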